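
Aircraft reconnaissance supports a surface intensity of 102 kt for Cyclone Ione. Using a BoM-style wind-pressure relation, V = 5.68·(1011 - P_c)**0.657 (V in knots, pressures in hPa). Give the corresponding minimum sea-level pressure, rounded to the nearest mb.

ΔP = (V / 5.68)^(1/0.657) = (102/5.68)^1.522.
102/5.68 = 17.958; 17.958^1.522 ≈ 81.11 mb.
P_c = 1011 − 81.11 = 929.89 ≈ 930 mb.

930 mb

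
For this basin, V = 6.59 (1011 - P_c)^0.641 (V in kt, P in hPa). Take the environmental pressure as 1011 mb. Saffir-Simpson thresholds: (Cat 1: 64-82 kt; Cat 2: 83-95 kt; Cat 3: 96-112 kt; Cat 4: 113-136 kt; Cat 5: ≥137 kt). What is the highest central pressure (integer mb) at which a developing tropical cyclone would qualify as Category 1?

976 mb

Category 1 begins at V = 64 kt.
Required ΔP = (64/6.59)^(1/0.641) = 9.712^1.560 ≈ 34.69 mb.
P_c ≤ 1011 − 34.69 = 976.31, so the highest integer P_c is 976 mb.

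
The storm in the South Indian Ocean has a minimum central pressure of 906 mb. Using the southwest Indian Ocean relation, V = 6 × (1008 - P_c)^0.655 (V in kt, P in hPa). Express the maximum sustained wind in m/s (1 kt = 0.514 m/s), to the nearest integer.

64 m/s

ΔP = 1008 − 906 = 102 mb.
V ≈ 6 × 102^0.655 = 6 × 20.684 ≈ 124.104 kt.
124.104 × 0.514 ≈ 63.79 m/s → 64 m/s.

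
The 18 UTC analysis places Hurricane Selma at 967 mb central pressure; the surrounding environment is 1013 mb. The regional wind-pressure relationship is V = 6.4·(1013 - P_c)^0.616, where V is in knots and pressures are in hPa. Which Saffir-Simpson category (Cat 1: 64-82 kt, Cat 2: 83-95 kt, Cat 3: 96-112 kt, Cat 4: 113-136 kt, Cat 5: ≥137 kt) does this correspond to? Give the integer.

ΔP = 1013 − 967 = 46 mb.
V ≈ 6.4 × 46^0.616 = 6.4 × 10.57 ≈ 68 kt.
68 kt falls in the Category 1 band.

1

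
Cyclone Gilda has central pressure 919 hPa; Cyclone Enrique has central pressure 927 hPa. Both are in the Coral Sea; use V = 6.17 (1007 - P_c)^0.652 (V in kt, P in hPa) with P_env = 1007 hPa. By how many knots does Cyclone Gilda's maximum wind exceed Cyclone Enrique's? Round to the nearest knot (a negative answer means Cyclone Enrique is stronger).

7 kt

Cyclone Gilda: ΔP = 88; V ≈ 6.17 × 88^0.652 ≈ 114.31 kt.
Cyclone Enrique: ΔP = 80; V ≈ 6.17 × 80^0.652 ≈ 107.42 kt.
Difference ≈ 114.31 − 107.42 = 6.89 → 7 kt.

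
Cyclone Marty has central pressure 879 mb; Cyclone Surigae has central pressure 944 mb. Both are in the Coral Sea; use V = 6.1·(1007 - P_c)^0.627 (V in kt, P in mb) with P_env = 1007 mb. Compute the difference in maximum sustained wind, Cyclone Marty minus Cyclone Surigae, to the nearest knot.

46 kt

Cyclone Marty: ΔP = 128; V ≈ 6.1 × 128^0.627 ≈ 127.81 kt.
Cyclone Surigae: ΔP = 63; V ≈ 6.1 × 63^0.627 ≈ 81.94 kt.
Difference ≈ 127.81 − 81.94 = 45.87 → 46 kt.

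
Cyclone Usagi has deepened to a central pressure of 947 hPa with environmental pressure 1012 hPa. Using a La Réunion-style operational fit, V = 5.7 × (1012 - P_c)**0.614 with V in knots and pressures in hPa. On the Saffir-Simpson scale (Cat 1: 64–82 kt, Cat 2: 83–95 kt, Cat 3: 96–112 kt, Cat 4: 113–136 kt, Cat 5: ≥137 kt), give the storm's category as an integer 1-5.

1

ΔP = 1012 − 947 = 65 hPa.
V ≈ 5.7 × 65^0.614 = 5.7 × 12.98 ≈ 74 kt.
74 kt falls in the Category 1 band.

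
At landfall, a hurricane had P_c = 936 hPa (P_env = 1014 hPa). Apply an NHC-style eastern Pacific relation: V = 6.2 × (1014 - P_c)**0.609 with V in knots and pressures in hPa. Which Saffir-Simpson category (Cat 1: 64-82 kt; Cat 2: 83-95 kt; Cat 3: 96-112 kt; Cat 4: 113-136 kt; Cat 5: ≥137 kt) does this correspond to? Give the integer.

2

ΔP = 1014 − 936 = 78 hPa.
V ≈ 6.2 × 78^0.609 = 6.2 × 14.20 ≈ 88 kt.
88 kt falls in the Category 2 band.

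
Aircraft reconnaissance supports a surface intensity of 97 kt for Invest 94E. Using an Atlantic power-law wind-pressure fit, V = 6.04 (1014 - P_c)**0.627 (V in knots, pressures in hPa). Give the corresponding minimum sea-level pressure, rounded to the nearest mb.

ΔP = (V / 6.04)^(1/0.627) = (97/6.04)^1.595.
97/6.04 = 16.060; 16.060^1.595 ≈ 83.76 mb.
P_c = 1014 − 83.76 = 930.24 ≈ 930 mb.

930 mb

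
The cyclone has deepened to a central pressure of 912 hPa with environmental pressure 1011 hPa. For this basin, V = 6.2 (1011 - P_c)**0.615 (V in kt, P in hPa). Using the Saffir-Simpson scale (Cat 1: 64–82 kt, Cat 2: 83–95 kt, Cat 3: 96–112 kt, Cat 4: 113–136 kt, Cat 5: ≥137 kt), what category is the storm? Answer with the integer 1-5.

ΔP = 1011 − 912 = 99 hPa.
V ≈ 6.2 × 99^0.615 = 6.2 × 16.88 ≈ 105 kt.
105 kt falls in the Category 3 band.

3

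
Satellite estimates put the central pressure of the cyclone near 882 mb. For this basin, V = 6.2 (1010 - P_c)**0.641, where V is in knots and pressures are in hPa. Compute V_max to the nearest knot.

139 kt

ΔP = 1010 − 882 = 128 mb.
128^0.641 ≈ 22.424.
V ≈ 6.2 × 22.424 ≈ 139.0 kt.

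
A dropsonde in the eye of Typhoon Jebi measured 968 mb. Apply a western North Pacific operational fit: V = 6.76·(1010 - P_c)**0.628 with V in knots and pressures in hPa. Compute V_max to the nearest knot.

ΔP = 1010 − 968 = 42 mb.
42^0.628 ≈ 10.457.
V ≈ 6.76 × 10.457 ≈ 70.7 kt.

71 kt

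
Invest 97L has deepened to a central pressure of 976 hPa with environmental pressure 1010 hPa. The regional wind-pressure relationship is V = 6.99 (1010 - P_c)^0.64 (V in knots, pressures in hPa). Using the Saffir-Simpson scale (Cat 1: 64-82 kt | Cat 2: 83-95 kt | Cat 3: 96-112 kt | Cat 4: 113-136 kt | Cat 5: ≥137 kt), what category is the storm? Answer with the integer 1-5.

1

ΔP = 1010 − 976 = 34 hPa.
V ≈ 6.99 × 34^0.64 = 6.99 × 9.55 ≈ 67 kt.
67 kt falls in the Category 1 band.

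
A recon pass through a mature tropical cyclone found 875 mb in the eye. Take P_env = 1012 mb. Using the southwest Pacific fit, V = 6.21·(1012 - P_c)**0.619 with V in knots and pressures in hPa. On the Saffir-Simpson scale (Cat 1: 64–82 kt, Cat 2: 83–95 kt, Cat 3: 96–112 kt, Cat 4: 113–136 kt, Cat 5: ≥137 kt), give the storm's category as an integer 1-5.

ΔP = 1012 − 875 = 137 mb.
V ≈ 6.21 × 137^0.619 = 6.21 × 21.02 ≈ 131 kt.
131 kt falls in the Category 4 band.

4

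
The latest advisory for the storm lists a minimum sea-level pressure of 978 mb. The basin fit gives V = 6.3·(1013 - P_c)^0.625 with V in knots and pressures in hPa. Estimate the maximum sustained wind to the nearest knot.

ΔP = 1013 − 978 = 35 mb.
35^0.625 ≈ 9.227.
V ≈ 6.3 × 9.227 ≈ 58.1 kt.

58 kt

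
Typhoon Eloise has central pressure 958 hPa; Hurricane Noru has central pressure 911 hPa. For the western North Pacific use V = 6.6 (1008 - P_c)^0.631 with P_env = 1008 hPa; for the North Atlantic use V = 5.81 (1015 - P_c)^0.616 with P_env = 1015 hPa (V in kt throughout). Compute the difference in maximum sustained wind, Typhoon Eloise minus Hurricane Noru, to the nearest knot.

Typhoon Eloise: ΔP = 50; V ≈ 6.6 × 50^0.631 ≈ 77.91 kt.
Hurricane Noru: ΔP = 104; V ≈ 5.81 × 104^0.616 ≈ 101.55 kt.
Difference ≈ 77.91 − 101.55 = -23.64 → -24 kt.

-24 kt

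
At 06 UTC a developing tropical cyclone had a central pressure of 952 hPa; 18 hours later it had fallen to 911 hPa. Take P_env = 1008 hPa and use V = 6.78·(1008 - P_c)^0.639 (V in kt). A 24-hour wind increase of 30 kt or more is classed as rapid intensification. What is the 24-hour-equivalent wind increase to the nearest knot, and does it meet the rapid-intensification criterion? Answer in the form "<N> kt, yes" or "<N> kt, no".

V₁: ΔP = 56, V ≈ 6.78 × 56^0.639 ≈ 88.78 kt.
V₂: ΔP = 97, V ≈ 6.78 × 97^0.639 ≈ 126.12 kt.
ΔV over 18 h = 37.34 kt → 24 h equivalent = 37.34 × 24/18 ≈ 49.79 kt.
50 kt ≥ 30 kt ⇒ rapid intensification.

50 kt, yes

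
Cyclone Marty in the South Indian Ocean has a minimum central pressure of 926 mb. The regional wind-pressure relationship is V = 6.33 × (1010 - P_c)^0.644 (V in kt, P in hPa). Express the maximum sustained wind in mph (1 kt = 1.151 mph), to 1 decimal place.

ΔP = 1010 − 926 = 84 mb.
V ≈ 6.33 × 84^0.644 = 6.33 × 17.347 ≈ 109.809 kt.
109.809 × 1.151 ≈ 126.39 mph → 126.4 mph.

126.4 mph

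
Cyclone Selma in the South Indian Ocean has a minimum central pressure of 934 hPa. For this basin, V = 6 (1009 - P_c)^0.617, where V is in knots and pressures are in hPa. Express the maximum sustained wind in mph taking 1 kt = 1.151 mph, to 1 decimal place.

99.1 mph

ΔP = 1009 − 934 = 75 hPa.
V ≈ 6 × 75^0.617 = 6 × 14.352 ≈ 86.112 kt.
86.112 × 1.151 ≈ 99.11 mph → 99.1 mph.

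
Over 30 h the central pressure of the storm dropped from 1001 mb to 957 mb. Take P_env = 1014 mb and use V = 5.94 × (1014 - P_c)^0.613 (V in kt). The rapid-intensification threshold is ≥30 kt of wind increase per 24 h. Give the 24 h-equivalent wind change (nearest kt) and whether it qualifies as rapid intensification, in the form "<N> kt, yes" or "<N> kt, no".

V₁: ΔP = 13, V ≈ 5.94 × 13^0.613 ≈ 28.62 kt.
V₂: ΔP = 57, V ≈ 5.94 × 57^0.613 ≈ 70.82 kt.
ΔV over 30 h = 42.20 kt → 24 h equivalent = 42.20 × 24/30 ≈ 33.76 kt.
34 kt ≥ 30 kt ⇒ rapid intensification.

34 kt, yes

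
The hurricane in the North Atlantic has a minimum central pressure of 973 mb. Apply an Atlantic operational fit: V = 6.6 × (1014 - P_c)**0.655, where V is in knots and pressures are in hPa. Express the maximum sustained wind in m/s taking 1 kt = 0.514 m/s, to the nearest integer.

ΔP = 1014 − 973 = 41 mb.
V ≈ 6.6 × 41^0.655 = 6.6 × 11.386 ≈ 75.148 kt.
75.148 × 0.514 ≈ 38.63 m/s → 39 m/s.

39 m/s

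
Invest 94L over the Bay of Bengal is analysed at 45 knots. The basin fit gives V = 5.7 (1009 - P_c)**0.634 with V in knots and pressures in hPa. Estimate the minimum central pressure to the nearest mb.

ΔP = (V / 5.7)^(1/0.634) = (45/5.7)^1.577.
45/5.7 = 7.895; 7.895^1.577 ≈ 26.02 mb.
P_c = 1009 − 26.02 = 982.98 ≈ 983 mb.

983 mb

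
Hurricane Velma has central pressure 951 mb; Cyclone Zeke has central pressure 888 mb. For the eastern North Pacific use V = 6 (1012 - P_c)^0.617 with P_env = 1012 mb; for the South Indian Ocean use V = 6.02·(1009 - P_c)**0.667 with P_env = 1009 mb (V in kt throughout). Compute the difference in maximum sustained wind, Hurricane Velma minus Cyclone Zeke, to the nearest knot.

-72 kt

Hurricane Velma: ΔP = 61; V ≈ 6 × 61^0.617 ≈ 75.81 kt.
Cyclone Zeke: ΔP = 121; V ≈ 6.02 × 121^0.667 ≈ 147.51 kt.
Difference ≈ 75.81 − 147.51 = -71.70 → -72 kt.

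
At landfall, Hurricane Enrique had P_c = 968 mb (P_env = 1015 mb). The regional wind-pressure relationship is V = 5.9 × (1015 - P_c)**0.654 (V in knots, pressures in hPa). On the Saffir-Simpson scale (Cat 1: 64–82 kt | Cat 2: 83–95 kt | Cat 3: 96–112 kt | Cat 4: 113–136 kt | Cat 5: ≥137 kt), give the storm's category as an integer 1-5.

1

ΔP = 1015 − 968 = 47 mb.
V ≈ 5.9 × 47^0.654 = 5.9 × 12.40 ≈ 73 kt.
73 kt falls in the Category 1 band.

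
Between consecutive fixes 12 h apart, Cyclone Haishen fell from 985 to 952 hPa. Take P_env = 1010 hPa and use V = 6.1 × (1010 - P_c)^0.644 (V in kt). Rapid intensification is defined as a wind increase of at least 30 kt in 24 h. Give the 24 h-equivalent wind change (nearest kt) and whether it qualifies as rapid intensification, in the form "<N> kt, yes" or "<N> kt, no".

V₁: ΔP = 25, V ≈ 6.1 × 25^0.644 ≈ 48.48 kt.
V₂: ΔP = 58, V ≈ 6.1 × 58^0.644 ≈ 83.36 kt.
ΔV over 12 h = 34.88 kt → 24 h equivalent = 34.88 × 24/12 ≈ 69.76 kt.
70 kt ≥ 30 kt ⇒ rapid intensification.

70 kt, yes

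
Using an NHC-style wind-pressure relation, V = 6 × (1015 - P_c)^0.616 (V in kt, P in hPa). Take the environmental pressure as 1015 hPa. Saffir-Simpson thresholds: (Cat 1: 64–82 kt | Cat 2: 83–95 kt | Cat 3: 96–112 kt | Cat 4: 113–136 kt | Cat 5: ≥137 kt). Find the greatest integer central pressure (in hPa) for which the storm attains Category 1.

Category 1 begins at V = 64 kt.
Required ΔP = (64/6)^(1/0.616) = 10.667^1.623 ≈ 46.65 hPa.
P_c ≤ 1015 − 46.65 = 968.35, so the highest integer P_c is 968 hPa.

968 hPa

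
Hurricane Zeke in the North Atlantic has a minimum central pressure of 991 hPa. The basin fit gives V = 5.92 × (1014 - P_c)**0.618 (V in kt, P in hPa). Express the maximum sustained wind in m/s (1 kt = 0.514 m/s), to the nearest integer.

21 m/s

ΔP = 1014 − 991 = 23 hPa.
V ≈ 5.92 × 23^0.618 = 5.92 × 6.943 ≈ 41.103 kt.
41.103 × 0.514 ≈ 21.13 m/s → 21 m/s.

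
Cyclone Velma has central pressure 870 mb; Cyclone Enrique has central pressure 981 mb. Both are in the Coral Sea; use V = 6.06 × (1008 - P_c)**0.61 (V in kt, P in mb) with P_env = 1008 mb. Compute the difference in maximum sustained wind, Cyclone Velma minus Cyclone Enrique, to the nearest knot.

77 kt

Cyclone Velma: ΔP = 138; V ≈ 6.06 × 138^0.61 ≈ 122.40 kt.
Cyclone Enrique: ΔP = 27; V ≈ 6.06 × 27^0.61 ≈ 45.25 kt.
Difference ≈ 122.40 − 45.25 = 77.15 → 77 kt.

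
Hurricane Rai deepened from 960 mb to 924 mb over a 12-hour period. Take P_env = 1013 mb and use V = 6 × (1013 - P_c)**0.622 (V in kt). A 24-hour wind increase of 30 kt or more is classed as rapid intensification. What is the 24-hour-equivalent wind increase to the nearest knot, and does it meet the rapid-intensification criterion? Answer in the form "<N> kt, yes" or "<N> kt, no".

V₁: ΔP = 53, V ≈ 6 × 53^0.622 ≈ 70.90 kt.
V₂: ΔP = 89, V ≈ 6 × 89^0.622 ≈ 97.88 kt.
ΔV over 12 h = 26.98 kt → 24 h equivalent = 26.98 × 24/12 ≈ 53.96 kt.
54 kt ≥ 30 kt ⇒ rapid intensification.

54 kt, yes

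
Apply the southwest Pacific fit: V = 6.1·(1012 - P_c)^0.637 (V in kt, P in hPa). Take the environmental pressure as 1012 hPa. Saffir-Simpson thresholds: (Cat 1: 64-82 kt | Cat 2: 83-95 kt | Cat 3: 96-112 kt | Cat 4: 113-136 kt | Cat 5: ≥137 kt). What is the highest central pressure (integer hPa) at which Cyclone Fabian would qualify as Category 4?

Category 4 begins at V = 113 kt.
Required ΔP = (113/6.1)^(1/0.637) = 18.525^1.570 ≈ 97.77 hPa.
P_c ≤ 1012 − 97.77 = 914.23, so the highest integer P_c is 914 hPa.

914 hPa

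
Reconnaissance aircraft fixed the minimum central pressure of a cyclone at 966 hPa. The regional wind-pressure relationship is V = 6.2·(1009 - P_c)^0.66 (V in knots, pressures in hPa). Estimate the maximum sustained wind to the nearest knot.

ΔP = 1009 − 966 = 43 hPa.
43^0.66 ≈ 11.970.
V ≈ 6.2 × 11.970 ≈ 74.2 kt.

74 kt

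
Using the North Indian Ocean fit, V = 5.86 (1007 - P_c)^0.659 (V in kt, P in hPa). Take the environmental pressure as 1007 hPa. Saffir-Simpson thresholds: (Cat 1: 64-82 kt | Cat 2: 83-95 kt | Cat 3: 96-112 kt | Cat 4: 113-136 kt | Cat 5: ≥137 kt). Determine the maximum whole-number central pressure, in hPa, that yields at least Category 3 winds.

Category 3 begins at V = 96 kt.
Required ΔP = (96/5.86)^(1/0.659) = 16.382^1.517 ≈ 69.62 hPa.
P_c ≤ 1007 − 69.62 = 937.38, so the highest integer P_c is 937 hPa.

937 hPa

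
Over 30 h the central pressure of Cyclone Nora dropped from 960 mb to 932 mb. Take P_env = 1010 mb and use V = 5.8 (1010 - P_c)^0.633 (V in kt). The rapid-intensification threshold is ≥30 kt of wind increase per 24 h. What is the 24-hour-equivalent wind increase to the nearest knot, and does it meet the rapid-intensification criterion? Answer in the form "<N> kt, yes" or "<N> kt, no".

18 kt, no

V₁: ΔP = 50, V ≈ 5.8 × 50^0.633 ≈ 69.00 kt.
V₂: ΔP = 78, V ≈ 5.8 × 78^0.633 ≈ 91.44 kt.
ΔV over 30 h = 22.44 kt → 24 h equivalent = 22.44 × 24/30 ≈ 17.95 kt.
18 kt < 30 kt ⇒ not rapid intensification.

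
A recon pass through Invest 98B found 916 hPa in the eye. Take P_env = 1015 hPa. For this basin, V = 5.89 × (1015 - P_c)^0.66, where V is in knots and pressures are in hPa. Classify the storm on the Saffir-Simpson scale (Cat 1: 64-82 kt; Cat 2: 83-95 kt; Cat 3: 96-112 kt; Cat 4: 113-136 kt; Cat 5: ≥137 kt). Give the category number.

4

ΔP = 1015 − 916 = 99 hPa.
V ≈ 5.89 × 99^0.66 = 5.89 × 20.75 ≈ 122 kt.
122 kt falls in the Category 4 band.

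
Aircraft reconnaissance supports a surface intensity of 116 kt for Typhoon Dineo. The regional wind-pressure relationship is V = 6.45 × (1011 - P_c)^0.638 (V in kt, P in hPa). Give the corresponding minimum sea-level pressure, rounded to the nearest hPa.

918 hPa

ΔP = (V / 6.45)^(1/0.638) = (116/6.45)^1.567.
116/6.45 = 17.984; 17.984^1.567 ≈ 92.67 hPa.
P_c = 1011 − 92.67 = 918.33 ≈ 918 hPa.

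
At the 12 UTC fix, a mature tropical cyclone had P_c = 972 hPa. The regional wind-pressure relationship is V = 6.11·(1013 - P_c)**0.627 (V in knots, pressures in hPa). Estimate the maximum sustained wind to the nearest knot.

ΔP = 1013 − 972 = 41 hPa.
41^0.627 ≈ 10.262.
V ≈ 6.11 × 10.262 ≈ 62.7 kt.

63 kt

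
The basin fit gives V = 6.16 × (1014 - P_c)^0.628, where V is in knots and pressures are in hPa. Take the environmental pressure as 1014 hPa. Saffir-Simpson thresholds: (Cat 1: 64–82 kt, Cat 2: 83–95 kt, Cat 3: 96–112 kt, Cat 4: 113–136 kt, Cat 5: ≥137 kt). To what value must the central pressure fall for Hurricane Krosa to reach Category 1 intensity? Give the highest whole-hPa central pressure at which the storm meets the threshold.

Category 1 begins at V = 64 kt.
Required ΔP = (64/6.16)^(1/0.628) = 10.390^1.592 ≈ 41.57 hPa.
P_c ≤ 1014 − 41.57 = 972.43, so the highest integer P_c is 972 hPa.

972 hPa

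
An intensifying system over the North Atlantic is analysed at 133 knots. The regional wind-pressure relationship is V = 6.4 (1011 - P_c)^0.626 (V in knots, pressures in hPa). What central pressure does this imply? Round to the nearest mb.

884 mb

ΔP = (V / 6.4)^(1/0.626) = (133/6.4)^1.597.
133/6.4 = 20.781; 20.781^1.597 ≈ 127.32 mb.
P_c = 1011 − 127.32 = 883.68 ≈ 884 mb.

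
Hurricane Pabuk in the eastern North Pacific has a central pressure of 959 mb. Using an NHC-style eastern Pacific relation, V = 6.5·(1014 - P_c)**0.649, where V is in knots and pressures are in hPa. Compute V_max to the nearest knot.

88 kt

ΔP = 1014 − 959 = 55 mb.
55^0.649 ≈ 13.474.
V ≈ 6.5 × 13.474 ≈ 87.6 kt.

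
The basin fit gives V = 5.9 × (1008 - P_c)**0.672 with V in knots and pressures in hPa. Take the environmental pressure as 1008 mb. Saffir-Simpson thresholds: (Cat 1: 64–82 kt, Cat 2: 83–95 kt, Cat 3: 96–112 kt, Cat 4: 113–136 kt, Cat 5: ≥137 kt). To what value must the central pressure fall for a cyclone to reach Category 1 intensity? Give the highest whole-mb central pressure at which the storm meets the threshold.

973 mb

Category 1 begins at V = 64 kt.
Required ΔP = (64/5.9)^(1/0.672) = 10.847^1.488 ≈ 34.73 mb.
P_c ≤ 1008 − 34.73 = 973.27, so the highest integer P_c is 973 mb.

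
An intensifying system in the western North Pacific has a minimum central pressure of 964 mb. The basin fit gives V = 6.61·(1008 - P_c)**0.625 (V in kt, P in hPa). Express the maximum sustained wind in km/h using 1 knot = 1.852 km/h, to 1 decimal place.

130.3 km/h

ΔP = 1008 − 964 = 44 mb.
V ≈ 6.61 × 44^0.625 = 6.61 × 10.645 ≈ 70.365 kt.
70.365 × 1.852 ≈ 130.32 km/h → 130.3 km/h.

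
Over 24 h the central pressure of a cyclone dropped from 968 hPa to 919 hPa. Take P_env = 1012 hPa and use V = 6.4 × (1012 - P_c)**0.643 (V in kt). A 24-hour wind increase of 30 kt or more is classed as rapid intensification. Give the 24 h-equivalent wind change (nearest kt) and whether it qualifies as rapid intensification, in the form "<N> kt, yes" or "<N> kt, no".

45 kt, yes

V₁: ΔP = 44, V ≈ 6.4 × 44^0.643 ≈ 72.93 kt.
V₂: ΔP = 93, V ≈ 6.4 × 93^0.643 ≈ 118.01 kt.
ΔV over 24 h = 45.08 kt → 24 h equivalent = 45.08 × 24/24 ≈ 45.08 kt.
45 kt ≥ 30 kt ⇒ rapid intensification.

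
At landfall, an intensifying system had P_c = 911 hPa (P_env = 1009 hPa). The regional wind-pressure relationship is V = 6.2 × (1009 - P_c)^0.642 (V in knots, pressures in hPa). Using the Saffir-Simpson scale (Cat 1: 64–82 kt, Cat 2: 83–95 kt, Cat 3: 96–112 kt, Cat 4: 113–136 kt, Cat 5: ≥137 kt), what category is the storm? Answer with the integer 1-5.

ΔP = 1009 − 911 = 98 hPa.
V ≈ 6.2 × 98^0.642 = 6.2 × 18.98 ≈ 118 kt.
118 kt falls in the Category 4 band.

4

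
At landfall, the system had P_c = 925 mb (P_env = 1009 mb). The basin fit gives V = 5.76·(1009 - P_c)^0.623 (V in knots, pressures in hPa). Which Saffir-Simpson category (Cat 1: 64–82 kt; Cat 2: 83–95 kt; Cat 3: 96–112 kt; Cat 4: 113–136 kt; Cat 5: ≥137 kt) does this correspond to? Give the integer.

ΔP = 1009 − 925 = 84 mb.
V ≈ 5.76 × 84^0.623 = 5.76 × 15.81 ≈ 91 kt.
91 kt falls in the Category 2 band.

2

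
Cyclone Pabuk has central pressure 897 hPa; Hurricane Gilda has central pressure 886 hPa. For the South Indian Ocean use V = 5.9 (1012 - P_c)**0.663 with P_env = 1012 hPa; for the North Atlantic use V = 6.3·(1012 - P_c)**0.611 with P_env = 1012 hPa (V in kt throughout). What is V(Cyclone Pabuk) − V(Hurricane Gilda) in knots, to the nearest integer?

Cyclone Pabuk: ΔP = 115; V ≈ 5.9 × 115^0.663 ≈ 137.12 kt.
Hurricane Gilda: ΔP = 126; V ≈ 6.3 × 126^0.611 ≈ 120.97 kt.
Difference ≈ 137.12 − 120.97 = 16.15 → 16 kt.

16 kt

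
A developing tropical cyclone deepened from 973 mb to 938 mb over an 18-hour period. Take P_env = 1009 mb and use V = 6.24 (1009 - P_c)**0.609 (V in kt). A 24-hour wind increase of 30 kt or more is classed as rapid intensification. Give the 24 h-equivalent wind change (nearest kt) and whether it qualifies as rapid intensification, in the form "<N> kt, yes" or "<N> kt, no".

38 kt, yes

V₁: ΔP = 36, V ≈ 6.24 × 36^0.609 ≈ 55.33 kt.
V₂: ΔP = 71, V ≈ 6.24 × 71^0.609 ≈ 83.68 kt.
ΔV over 18 h = 28.35 kt → 24 h equivalent = 28.35 × 24/18 ≈ 37.80 kt.
38 kt ≥ 30 kt ⇒ rapid intensification.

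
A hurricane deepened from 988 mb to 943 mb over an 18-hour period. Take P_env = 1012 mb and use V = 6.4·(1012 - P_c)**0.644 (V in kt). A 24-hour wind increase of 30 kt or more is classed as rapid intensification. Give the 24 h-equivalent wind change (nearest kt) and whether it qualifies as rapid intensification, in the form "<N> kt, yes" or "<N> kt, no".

64 kt, yes

V₁: ΔP = 24, V ≈ 6.4 × 24^0.644 ≈ 49.55 kt.
V₂: ΔP = 69, V ≈ 6.4 × 69^0.644 ≈ 97.81 kt.
ΔV over 18 h = 48.26 kt → 24 h equivalent = 48.26 × 24/18 ≈ 64.35 kt.
64 kt ≥ 30 kt ⇒ rapid intensification.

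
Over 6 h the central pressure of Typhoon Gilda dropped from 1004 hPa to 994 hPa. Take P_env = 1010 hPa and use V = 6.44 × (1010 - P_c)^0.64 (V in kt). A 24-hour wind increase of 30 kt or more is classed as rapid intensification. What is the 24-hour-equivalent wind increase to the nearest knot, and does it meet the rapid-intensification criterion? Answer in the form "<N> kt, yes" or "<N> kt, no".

71 kt, yes

V₁: ΔP = 6, V ≈ 6.44 × 6^0.64 ≈ 20.27 kt.
V₂: ΔP = 16, V ≈ 6.44 × 16^0.64 ≈ 37.98 kt.
ΔV over 6 h = 17.71 kt → 24 h equivalent = 17.71 × 24/6 ≈ 70.84 kt.
71 kt ≥ 30 kt ⇒ rapid intensification.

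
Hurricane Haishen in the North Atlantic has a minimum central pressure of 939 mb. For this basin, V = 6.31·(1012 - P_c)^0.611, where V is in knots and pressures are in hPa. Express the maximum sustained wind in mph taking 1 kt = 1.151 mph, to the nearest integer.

ΔP = 1012 − 939 = 73 mb.
V ≈ 6.31 × 73^0.611 = 6.31 × 13.756 ≈ 86.800 kt.
86.800 × 1.151 ≈ 99.91 mph → 100 mph.

100 mph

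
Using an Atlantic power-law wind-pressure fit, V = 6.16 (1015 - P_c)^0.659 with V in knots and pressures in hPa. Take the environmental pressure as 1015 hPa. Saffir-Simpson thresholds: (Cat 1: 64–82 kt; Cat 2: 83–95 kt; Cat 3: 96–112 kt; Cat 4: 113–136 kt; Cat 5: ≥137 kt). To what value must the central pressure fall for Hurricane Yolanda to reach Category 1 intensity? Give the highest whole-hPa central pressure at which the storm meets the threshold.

Category 1 begins at V = 64 kt.
Required ΔP = (64/6.16)^(1/0.659) = 10.390^1.517 ≈ 34.89 hPa.
P_c ≤ 1015 − 34.89 = 980.11, so the highest integer P_c is 980 hPa.

980 hPa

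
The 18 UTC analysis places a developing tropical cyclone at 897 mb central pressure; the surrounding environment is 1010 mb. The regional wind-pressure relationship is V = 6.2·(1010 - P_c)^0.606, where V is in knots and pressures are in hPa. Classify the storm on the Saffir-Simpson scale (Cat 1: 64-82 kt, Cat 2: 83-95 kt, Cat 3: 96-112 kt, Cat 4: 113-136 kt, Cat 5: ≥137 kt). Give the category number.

ΔP = 1010 − 897 = 113 mb.
V ≈ 6.2 × 113^0.606 = 6.2 × 17.55 ≈ 109 kt.
109 kt falls in the Category 3 band.

3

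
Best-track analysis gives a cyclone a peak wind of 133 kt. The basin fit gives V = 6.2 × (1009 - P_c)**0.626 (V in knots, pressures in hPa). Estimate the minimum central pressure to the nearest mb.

875 mb

ΔP = (V / 6.2)^(1/0.626) = (133/6.2)^1.597.
133/6.2 = 21.452; 21.452^1.597 ≈ 133.95 mb.
P_c = 1009 − 133.95 = 875.05 ≈ 875 mb.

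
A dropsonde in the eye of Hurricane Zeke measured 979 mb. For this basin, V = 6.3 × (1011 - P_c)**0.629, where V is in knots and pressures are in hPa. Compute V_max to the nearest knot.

ΔP = 1011 − 979 = 32 mb.
32^0.629 ≈ 8.846.
V ≈ 6.3 × 8.846 ≈ 55.7 kt.

56 kt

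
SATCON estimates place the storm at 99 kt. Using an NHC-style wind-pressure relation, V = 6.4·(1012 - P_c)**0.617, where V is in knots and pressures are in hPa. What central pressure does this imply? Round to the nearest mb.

927 mb

ΔP = (V / 6.4)^(1/0.617) = (99/6.4)^1.621.
99/6.4 = 15.469; 15.469^1.621 ≈ 84.68 mb.
P_c = 1012 − 84.68 = 927.32 ≈ 927 mb.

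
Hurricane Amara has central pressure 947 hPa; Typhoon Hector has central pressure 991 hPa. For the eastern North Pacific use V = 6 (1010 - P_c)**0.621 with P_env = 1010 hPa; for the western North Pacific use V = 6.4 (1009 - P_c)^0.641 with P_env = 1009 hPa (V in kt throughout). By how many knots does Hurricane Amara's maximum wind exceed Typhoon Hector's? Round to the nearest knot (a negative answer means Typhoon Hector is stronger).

Hurricane Amara: ΔP = 63; V ≈ 6 × 63^0.621 ≈ 78.62 kt.
Typhoon Hector: ΔP = 18; V ≈ 6.4 × 18^0.641 ≈ 40.81 kt.
Difference ≈ 78.62 − 40.81 = 37.81 → 38 kt.

38 kt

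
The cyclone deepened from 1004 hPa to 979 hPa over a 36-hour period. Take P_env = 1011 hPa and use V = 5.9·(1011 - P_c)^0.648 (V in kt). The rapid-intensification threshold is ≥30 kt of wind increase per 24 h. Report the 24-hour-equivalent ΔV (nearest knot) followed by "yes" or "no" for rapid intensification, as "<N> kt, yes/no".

V₁: ΔP = 7, V ≈ 5.9 × 7^0.648 ≈ 20.82 kt.
V₂: ΔP = 32, V ≈ 5.9 × 32^0.648 ≈ 55.74 kt.
ΔV over 36 h = 34.92 kt → 24 h equivalent = 34.92 × 24/36 ≈ 23.28 kt.
23 kt < 30 kt ⇒ not rapid intensification.

23 kt, no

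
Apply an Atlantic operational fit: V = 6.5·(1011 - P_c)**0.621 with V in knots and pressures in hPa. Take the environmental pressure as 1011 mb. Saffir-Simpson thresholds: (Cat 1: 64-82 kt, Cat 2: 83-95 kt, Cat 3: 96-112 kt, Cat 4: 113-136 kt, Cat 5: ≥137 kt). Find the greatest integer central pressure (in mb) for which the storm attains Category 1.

Category 1 begins at V = 64 kt.
Required ΔP = (64/6.5)^(1/0.621) = 9.846^1.610 ≈ 39.76 mb.
P_c ≤ 1011 − 39.76 = 971.24, so the highest integer P_c is 971 mb.

971 mb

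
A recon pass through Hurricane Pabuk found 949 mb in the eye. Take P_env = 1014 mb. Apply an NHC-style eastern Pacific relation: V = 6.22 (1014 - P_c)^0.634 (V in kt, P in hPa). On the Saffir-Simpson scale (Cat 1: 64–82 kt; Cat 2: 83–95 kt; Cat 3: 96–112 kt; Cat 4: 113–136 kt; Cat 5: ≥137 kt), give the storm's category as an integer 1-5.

ΔP = 1014 − 949 = 65 mb.
V ≈ 6.22 × 65^0.634 = 6.22 × 14.11 ≈ 88 kt.
88 kt falls in the Category 2 band.

2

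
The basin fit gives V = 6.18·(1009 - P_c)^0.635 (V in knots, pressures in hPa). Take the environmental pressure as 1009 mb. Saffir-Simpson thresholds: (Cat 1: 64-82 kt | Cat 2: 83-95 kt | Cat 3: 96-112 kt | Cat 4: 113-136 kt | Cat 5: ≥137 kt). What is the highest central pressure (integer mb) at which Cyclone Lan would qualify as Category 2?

Category 2 begins at V = 83 kt.
Required ΔP = (83/6.18)^(1/0.635) = 13.430^1.575 ≈ 59.77 mb.
P_c ≤ 1009 − 59.77 = 949.23, so the highest integer P_c is 949 mb.

949 mb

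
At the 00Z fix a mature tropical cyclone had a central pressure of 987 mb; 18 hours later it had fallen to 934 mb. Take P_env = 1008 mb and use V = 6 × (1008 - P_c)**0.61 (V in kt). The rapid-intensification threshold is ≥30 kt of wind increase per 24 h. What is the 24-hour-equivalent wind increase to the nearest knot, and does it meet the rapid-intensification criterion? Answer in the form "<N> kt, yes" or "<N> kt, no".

V₁: ΔP = 21, V ≈ 6 × 21^0.61 ≈ 38.43 kt.
V₂: ΔP = 74, V ≈ 6 × 74^0.61 ≈ 82.87 kt.
ΔV over 18 h = 44.44 kt → 24 h equivalent = 44.44 × 24/18 ≈ 59.25 kt.
59 kt ≥ 30 kt ⇒ rapid intensification.

59 kt, yes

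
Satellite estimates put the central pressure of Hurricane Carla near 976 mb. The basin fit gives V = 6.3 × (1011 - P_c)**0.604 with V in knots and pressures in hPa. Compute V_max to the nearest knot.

54 kt

ΔP = 1011 − 976 = 35 mb.
35^0.604 ≈ 8.563.
V ≈ 6.3 × 8.563 ≈ 53.9 kt.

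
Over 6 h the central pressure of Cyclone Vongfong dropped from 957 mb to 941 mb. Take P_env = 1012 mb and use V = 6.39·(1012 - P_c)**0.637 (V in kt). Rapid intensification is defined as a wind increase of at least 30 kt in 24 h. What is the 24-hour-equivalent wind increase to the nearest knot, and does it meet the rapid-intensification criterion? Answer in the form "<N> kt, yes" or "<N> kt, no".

V₁: ΔP = 55, V ≈ 6.39 × 55^0.637 ≈ 82.06 kt.
V₂: ΔP = 71, V ≈ 6.39 × 71^0.637 ≈ 96.55 kt.
ΔV over 6 h = 14.49 kt → 24 h equivalent = 14.49 × 24/6 ≈ 57.96 kt.
58 kt ≥ 30 kt ⇒ rapid intensification.

58 kt, yes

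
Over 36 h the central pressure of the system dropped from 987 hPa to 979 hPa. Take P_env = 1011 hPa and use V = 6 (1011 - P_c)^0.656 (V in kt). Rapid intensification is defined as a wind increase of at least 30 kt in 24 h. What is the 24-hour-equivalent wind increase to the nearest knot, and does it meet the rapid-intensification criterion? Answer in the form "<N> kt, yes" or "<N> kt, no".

V₁: ΔP = 24, V ≈ 6 × 24^0.656 ≈ 48.26 kt.
V₂: ΔP = 32, V ≈ 6 × 32^0.656 ≈ 58.28 kt.
ΔV over 36 h = 10.02 kt → 24 h equivalent = 10.02 × 24/36 ≈ 6.68 kt.
7 kt < 30 kt ⇒ not rapid intensification.

7 kt, no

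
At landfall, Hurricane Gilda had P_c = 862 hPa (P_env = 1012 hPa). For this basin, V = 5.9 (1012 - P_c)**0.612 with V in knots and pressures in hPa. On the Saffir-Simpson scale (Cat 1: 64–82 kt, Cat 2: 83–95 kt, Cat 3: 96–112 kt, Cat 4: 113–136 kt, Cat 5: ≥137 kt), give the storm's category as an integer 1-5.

4

ΔP = 1012 − 862 = 150 hPa.
V ≈ 5.9 × 150^0.612 = 5.9 × 21.47 ≈ 127 kt.
127 kt falls in the Category 4 band.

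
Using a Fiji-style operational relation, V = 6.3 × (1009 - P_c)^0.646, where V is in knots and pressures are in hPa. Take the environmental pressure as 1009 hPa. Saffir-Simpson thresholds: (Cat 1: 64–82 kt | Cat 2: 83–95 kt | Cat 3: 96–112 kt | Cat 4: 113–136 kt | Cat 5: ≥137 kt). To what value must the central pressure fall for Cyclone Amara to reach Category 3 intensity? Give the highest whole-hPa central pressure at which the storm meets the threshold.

Category 3 begins at V = 96 kt.
Required ΔP = (96/6.3)^(1/0.646) = 15.238^1.548 ≈ 67.79 hPa.
P_c ≤ 1009 − 67.79 = 941.21, so the highest integer P_c is 941 hPa.

941 hPa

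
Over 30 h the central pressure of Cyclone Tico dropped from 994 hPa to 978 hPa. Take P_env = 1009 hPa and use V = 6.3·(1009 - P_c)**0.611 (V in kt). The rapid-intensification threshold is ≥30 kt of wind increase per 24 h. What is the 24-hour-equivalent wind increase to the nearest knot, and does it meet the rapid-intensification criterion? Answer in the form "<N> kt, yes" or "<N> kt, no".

V₁: ΔP = 15, V ≈ 6.3 × 15^0.611 ≈ 32.96 kt.
V₂: ΔP = 31, V ≈ 6.3 × 31^0.611 ≈ 51.35 kt.
ΔV over 30 h = 18.39 kt → 24 h equivalent = 18.39 × 24/30 ≈ 14.71 kt.
15 kt < 30 kt ⇒ not rapid intensification.

15 kt, no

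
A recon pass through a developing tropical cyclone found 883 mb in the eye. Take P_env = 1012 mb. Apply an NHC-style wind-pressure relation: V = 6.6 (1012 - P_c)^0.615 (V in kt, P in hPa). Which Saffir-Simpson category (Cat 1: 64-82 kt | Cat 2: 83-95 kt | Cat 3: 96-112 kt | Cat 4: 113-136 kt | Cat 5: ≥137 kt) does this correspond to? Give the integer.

ΔP = 1012 − 883 = 129 mb.
V ≈ 6.6 × 129^0.615 = 6.6 × 19.86 ≈ 131 kt.
131 kt falls in the Category 4 band.

4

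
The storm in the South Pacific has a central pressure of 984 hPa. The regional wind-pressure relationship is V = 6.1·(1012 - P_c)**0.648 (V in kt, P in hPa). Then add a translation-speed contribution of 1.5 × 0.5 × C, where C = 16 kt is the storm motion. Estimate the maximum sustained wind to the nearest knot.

ΔP = 1012 − 984 = 28 hPa.
28^0.648 ≈ 8.665.
V ≈ 6.1 × 8.665 ≈ 52.9 kt.
Translation term: 1.5 × 0.5 × 16 = 12 kt.
Corrected V ≈ 64.9 kt → 65 kt.

65 kt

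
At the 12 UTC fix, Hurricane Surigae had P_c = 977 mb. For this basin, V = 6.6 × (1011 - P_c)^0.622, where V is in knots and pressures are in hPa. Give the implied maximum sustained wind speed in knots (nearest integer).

ΔP = 1011 − 977 = 34 mb.
34^0.622 ≈ 8.966.
V ≈ 6.6 × 8.966 ≈ 59.2 kt.

59 kt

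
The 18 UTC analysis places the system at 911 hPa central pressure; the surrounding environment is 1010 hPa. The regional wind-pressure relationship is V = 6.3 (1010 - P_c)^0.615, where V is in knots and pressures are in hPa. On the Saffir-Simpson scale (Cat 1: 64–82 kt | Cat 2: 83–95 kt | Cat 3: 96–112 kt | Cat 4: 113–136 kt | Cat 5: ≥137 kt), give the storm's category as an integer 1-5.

ΔP = 1010 − 911 = 99 hPa.
V ≈ 6.3 × 99^0.615 = 6.3 × 16.88 ≈ 106 kt.
106 kt falls in the Category 3 band.

3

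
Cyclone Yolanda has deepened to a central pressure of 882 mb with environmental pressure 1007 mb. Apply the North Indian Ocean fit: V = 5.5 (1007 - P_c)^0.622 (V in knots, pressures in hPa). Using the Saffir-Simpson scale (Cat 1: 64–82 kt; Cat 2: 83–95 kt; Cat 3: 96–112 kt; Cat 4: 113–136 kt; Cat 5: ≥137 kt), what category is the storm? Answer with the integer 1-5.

3

ΔP = 1007 − 882 = 125 mb.
V ≈ 5.5 × 125^0.622 = 5.5 × 20.15 ≈ 111 kt.
111 kt falls in the Category 3 band.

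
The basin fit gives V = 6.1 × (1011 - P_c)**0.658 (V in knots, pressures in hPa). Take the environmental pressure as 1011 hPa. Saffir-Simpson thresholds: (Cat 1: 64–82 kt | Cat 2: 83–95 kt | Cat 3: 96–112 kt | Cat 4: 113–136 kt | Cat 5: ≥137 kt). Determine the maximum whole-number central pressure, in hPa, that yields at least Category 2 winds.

958 hPa

Category 2 begins at V = 83 kt.
Required ΔP = (83/6.1)^(1/0.658) = 13.607^1.520 ≈ 52.85 hPa.
P_c ≤ 1011 − 52.85 = 958.15, so the highest integer P_c is 958 hPa.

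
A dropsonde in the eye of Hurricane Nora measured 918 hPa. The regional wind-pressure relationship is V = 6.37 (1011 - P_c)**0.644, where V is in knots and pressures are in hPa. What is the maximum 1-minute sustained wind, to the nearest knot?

ΔP = 1011 − 918 = 93 hPa.
93^0.644 ≈ 18.523.
V ≈ 6.37 × 18.523 ≈ 118.0 kt.

118 kt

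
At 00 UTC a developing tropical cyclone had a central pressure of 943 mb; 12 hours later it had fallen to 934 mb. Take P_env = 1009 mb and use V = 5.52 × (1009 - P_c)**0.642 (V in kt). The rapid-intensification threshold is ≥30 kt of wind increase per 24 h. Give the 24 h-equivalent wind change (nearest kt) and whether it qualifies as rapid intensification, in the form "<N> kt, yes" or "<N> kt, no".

V₁: ΔP = 66, V ≈ 5.52 × 66^0.642 ≈ 81.30 kt.
V₂: ΔP = 75, V ≈ 5.52 × 75^0.642 ≈ 88.25 kt.
ΔV over 12 h = 6.95 kt → 24 h equivalent = 6.95 × 24/12 ≈ 13.90 kt.
14 kt < 30 kt ⇒ not rapid intensification.

14 kt, no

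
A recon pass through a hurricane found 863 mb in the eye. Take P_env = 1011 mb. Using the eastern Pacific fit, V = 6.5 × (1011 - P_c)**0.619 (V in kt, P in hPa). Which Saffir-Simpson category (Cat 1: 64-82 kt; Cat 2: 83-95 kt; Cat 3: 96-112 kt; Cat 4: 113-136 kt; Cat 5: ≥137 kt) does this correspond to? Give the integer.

ΔP = 1011 − 863 = 148 mb.
V ≈ 6.5 × 148^0.619 = 6.5 × 22.05 ≈ 143 kt.
143 kt falls in the Category 5 band.

5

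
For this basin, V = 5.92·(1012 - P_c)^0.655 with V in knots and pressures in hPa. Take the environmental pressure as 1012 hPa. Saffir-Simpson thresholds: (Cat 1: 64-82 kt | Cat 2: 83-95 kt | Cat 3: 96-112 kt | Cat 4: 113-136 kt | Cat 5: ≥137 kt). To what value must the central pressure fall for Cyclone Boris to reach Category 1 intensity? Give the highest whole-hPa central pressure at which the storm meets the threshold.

974 hPa

Category 1 begins at V = 64 kt.
Required ΔP = (64/5.92)^(1/0.655) = 10.811^1.527 ≈ 37.88 hPa.
P_c ≤ 1012 − 37.88 = 974.12, so the highest integer P_c is 974 hPa.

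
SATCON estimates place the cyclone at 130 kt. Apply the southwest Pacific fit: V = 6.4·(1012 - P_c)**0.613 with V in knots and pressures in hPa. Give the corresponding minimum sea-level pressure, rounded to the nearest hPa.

876 hPa

ΔP = (V / 6.4)^(1/0.613) = (130/6.4)^1.631.
130/6.4 = 20.312; 20.312^1.631 ≈ 135.95 hPa.
P_c = 1012 − 135.95 = 876.05 ≈ 876 hPa.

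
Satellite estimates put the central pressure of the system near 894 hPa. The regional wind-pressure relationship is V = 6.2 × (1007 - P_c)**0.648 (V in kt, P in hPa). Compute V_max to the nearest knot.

ΔP = 1007 − 894 = 113 hPa.
113^0.648 ≈ 21.399.
V ≈ 6.2 × 21.399 ≈ 132.7 kt.

133 kt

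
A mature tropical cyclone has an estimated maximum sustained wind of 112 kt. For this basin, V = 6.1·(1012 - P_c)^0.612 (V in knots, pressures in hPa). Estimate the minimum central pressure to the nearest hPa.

ΔP = (V / 6.1)^(1/0.612) = (112/6.1)^1.634.
112/6.1 = 18.361; 18.361^1.634 ≈ 116.19 hPa.
P_c = 1012 − 116.19 = 895.81 ≈ 896 hPa.

896 hPa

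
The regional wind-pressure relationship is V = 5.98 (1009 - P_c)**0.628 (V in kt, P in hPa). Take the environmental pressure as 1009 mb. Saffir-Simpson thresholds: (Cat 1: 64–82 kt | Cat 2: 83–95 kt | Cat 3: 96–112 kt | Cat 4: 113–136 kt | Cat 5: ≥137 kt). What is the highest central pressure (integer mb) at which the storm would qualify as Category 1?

Category 1 begins at V = 64 kt.
Required ΔP = (64/5.98)^(1/0.628) = 10.702^1.592 ≈ 43.58 mb.
P_c ≤ 1009 − 43.58 = 965.42, so the highest integer P_c is 965 mb.

965 mb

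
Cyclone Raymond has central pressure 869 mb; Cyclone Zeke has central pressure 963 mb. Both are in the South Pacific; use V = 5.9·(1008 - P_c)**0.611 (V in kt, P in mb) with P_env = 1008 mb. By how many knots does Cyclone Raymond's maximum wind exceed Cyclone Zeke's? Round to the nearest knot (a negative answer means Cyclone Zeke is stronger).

Cyclone Raymond: ΔP = 139; V ≈ 5.9 × 139^0.611 ≈ 120.29 kt.
Cyclone Zeke: ΔP = 45; V ≈ 5.9 × 45^0.611 ≈ 60.39 kt.
Difference ≈ 120.29 − 60.39 = 59.90 → 60 kt.

60 kt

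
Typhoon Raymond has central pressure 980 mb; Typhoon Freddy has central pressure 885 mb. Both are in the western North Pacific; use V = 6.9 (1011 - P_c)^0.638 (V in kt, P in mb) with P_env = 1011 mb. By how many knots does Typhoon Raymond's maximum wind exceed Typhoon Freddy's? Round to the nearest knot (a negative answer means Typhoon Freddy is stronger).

-89 kt

Typhoon Raymond: ΔP = 31; V ≈ 6.9 × 31^0.638 ≈ 61.71 kt.
Typhoon Freddy: ΔP = 126; V ≈ 6.9 × 126^0.638 ≈ 150.97 kt.
Difference ≈ 61.71 − 150.97 = -89.26 → -89 kt.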